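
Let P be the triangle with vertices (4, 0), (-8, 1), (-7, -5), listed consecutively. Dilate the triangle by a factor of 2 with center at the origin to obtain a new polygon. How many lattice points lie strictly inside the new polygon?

140

By the shoelace formula, twice the signed area is |(4·1 − (-8)·0) + ((-8)·(-5) − (-7)·1) + ((-7)·0 − 4·(-5))| = 71, so the area is 35.5.
Summing gcd(|Δx|,|Δy|) over the edges gives the boundary count: gcd(12,1) + gcd(1,6) + gcd(11,5) = 1+1+1 = 3.
Scaling by 2 multiplies the area by 2² = 4 (so the new area is 142) and multiplies the boundary lattice-point count by 2, giving 6.
By Pick's theorem, the interior count of the dilated polygon is 142 − 6/2 + 1 = 140.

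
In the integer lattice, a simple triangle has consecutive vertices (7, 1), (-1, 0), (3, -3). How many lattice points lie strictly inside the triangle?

12

The shoelace formula gives twice the area as |(7·0 − (-1)·1) + ((-1)·(-3) − 3·0) + (3·1 − 7·(-3))| = 28, so the area is 14.
Along each edge there are gcd(|Δx|,|Δy|)+1 lattice points, so counting each shared vertex once the boundary has gcd(8,1) + gcd(4,3) + gcd(4,4) = 1+1+4 = 6.
Pick's theorem gives I = A − B/2 + 1 = 14 − 6/2 + 1 = 12.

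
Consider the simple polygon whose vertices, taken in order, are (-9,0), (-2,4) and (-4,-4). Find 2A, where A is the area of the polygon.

Using the shoelace formula, 2A = |[(-9)·4 − (-2)·0] + [(-2)·(-4) − (-4)·4] + [(-4)·0 − (-9)·(-4)]| = 48, so the area is 24.

48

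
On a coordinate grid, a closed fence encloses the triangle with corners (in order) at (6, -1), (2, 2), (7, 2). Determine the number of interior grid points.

5

Using the shoelace formula, 2A = |(6·2 − 2·(-1)) + (2·2 − 7·2) + (7·(-1) − 6·2)| = 15, so the area is 15/2.
The number of boundary lattice points is Σ gcd(|Δx|,|Δy|) = gcd(4,3) + gcd(5,0) + gcd(1,3) = 1+5+1 = 7.
Pick's theorem gives I = A − B/2 + 1 = 15/2 − 7/2 + 1 = 5.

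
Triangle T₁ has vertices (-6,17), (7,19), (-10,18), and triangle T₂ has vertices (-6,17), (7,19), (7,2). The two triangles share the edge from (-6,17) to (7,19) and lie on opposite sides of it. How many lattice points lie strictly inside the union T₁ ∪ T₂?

The union is the simple quadrilateral with vertices (-6,17), (-10,18), (7,19), (7,2) in order.
By the shoelace formula, twice the signed area is |((-6)·18 − (-10)·17) + ((-10)·19 − 7·18) + (7·2 − 7·19) + (7·17 − (-6)·2)| = 242, so the area is 121.
Along each edge there are gcd(|Δx|,|Δy|)+1 lattice points, so counting each shared vertex once the boundary has gcd(4,1) + gcd(17,1) + gcd(0,17) + gcd(13,15) = 1+1+17+1 = 20.
By Pick's theorem I = A − B/2 + 1 = 121 − 20/2 + 1 = 112.

112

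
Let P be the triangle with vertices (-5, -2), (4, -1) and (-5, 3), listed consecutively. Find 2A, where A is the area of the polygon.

45

By the shoelace formula, twice the signed area is |[(-5)·(-1) − 4·(-2)] + [4·3 − (-5)·(-1)] + [(-5)·(-2) − (-5)·3]| = 45, so the area is 22.5.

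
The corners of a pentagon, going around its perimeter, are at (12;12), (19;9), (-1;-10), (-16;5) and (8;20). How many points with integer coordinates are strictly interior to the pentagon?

The shoelace formula gives twice the area as |[12·9 − 19·12] + [19·(-10) − (-1)·9] + [(-1)·5 − (-16)·(-10)] + [(-16)·20 − 8·5] + [8·12 − 12·20]| = 970, so the area is 485.
Along each edge there are gcd(|Δx|,|Δy|)+1 lattice points, so counting each shared vertex once the boundary has gcd(7,3) + gcd(20,19) + gcd(15,15) + gcd(24,15) + gcd(4,8) = 1+1+15+3+4 = 24.
Pick's theorem gives I = A − B/2 + 1 = 485 − 24/2 + 1 = 474.

474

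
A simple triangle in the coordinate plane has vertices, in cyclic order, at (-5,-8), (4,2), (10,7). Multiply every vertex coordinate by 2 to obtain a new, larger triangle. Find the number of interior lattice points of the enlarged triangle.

14

The shoelace formula gives twice the area as |((-5)·2 − 4·(-8)) + (4·7 − 10·2) + (10·(-8) − (-5)·7)| = 15, so the area is 15/2.
Summing gcd(|Δx|,|Δy|) over the edges gives the boundary count: gcd(9,10) + gcd(6,5) + gcd(15,15) = 1+1+15 = 17.
Scaling by 2 multiplies the area by 2² = 4 (so the new area is 30) and multiplies the boundary lattice-point count by 2, giving 34.
By Pick's theorem, the interior count of the dilated polygon is 30 − 34/2 + 1 = 14.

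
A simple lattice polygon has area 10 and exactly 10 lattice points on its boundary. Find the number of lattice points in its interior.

From Pick's theorem, I = A − B/2 + 1 = 10 − 10/2 + 1 = 6.

6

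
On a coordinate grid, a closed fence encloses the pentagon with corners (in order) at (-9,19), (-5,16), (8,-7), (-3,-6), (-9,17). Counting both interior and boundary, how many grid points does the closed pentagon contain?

By the shoelace formula, twice the signed area is |[(-9)·16 − (-5)·19] + [(-5)·(-7) − 8·16] + [8·(-6) − (-3)·(-7)] + [(-3)·17 − (-9)·(-6)] + [(-9)·19 − (-9)·17]| = 334, so the area is 167.
The number of boundary lattice points is Σ gcd(|Δx|,|Δy|) = gcd(4,3) + gcd(13,23) + gcd(11,1) + gcd(6,23) + gcd(0,2) = 1+1+1+1+2 = 6.
Pick's theorem gives I = A − B/2 + 1 = 167 − 6/2 + 1 = 165, so the closed region contains I + B = 165 + 6 = 171 lattice points.

171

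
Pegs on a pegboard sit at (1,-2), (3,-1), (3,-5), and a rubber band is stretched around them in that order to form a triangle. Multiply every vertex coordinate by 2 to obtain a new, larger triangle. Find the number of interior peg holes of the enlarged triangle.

By the shoelace formula, twice the signed area is |[1·(-1) − 3·(-2)] + [3·(-5) − 3·(-1)] + [3·(-2) − 1·(-5)]| = 8, so the area is 4.
The number of boundary lattice points is Σ gcd(|Δx|,|Δy|) = gcd(2,1) + gcd(0,4) + gcd(2,3) = 1+4+1 = 6.
Scaling by 2 multiplies the area by 2² = 4 (so the new area is 16) and multiplies the boundary lattice-point count by 2, giving 12.
By Pick's theorem, the interior count of the dilated polygon is 16 − 12/2 + 1 = 11.

11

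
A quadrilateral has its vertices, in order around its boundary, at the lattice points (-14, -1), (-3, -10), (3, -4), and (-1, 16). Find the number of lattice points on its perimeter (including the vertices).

Summing gcd(|Δx|,|Δy|) over the edges gives the boundary count: gcd(11,9) + gcd(6,6) + gcd(4,20) + gcd(13,17) = 1+6+4+1 = 12.

12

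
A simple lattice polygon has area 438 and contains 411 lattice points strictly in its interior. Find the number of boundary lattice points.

56

Pick's theorem gives A = I + B/2 − 1, so B = 2(A − I + 1) = 2(438 − 411 + 1) = 56.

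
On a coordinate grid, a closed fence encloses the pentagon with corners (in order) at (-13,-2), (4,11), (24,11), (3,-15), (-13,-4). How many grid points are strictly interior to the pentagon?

Using the shoelace formula, 2A = |((-13)·11 − 4·(-2)) + (4·11 − 24·11) + (24·(-15) − 3·11) + (3·(-4) − (-13)·(-15)) + ((-13)·(-2) − (-13)·(-4))| = 981, so the area is 981/2.
Along each edge there are gcd(|Δx|,|Δy|)+1 lattice points, so counting each shared vertex once the boundary has gcd(17,13) + gcd(20,0) + gcd(21,26) + gcd(16,11) + gcd(0,2) = 1+20+1+1+2 = 25.
By Pick's theorem A = I + B/2 − 1, so I = 981/2 − 25/2 + 1 = 479.

479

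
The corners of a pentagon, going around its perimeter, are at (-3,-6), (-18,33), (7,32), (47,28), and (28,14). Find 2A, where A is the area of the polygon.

2574

Using the shoelace formula, 2A = |[(-3)·33 − (-18)·(-6)] + [(-18)·32 − 7·33] + [7·28 − 47·32] + [47·14 − 28·28] + [28·(-6) − (-3)·14]| = 2574, so the area is 1287.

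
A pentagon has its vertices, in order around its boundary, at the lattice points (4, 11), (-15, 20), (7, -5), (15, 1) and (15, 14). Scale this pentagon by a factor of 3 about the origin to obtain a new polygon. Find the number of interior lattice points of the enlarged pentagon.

Using the shoelace formula, 2A = |[4·20 − (-15)·11] + [(-15)·(-5) − 7·20] + [7·1 − 15·(-5)] + [15·14 − 15·1] + [15·11 − 4·14]| = 566, so the area is 283.
Along each edge there are gcd(|Δx|,|Δy|)+1 lattice points, so counting each shared vertex once the boundary has gcd(19,9) + gcd(22,25) + gcd(8,6) + gcd(0,13) + gcd(11,3) = 1+1+2+13+1 = 18.
Scaling by 3 multiplies the area by 3² = 9 (so the new area is 2547) and multiplies the boundary lattice-point count by 3, giving 54.
By Pick's theorem, the interior count of the dilated polygon is 2547 − 54/2 + 1 = 2521.

2521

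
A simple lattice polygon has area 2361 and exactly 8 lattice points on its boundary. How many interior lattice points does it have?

Pick's theorem A = I + B/2 − 1 rearranges to I = A − B/2 + 1 = 2361 − 8/2 + 1 = 2358.

2358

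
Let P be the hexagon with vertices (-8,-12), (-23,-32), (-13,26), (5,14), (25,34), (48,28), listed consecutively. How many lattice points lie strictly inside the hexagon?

The shoelace formula gives twice the area as |((-8)·(-32) − (-23)·(-12)) + ((-23)·26 − (-13)·(-32)) + ((-13)·14 − 5·26) + (5·34 − 25·14) + (25·28 − 48·34) + (48·(-12) − (-8)·28)| = 2810, so the area is 1405.
The number of boundary lattice points is Σ gcd(|Δx|,|Δy|) = gcd(15,20) + gcd(10,58) + gcd(18,12) + gcd(20,20) + gcd(23,6) + gcd(56,40) = 5+2+6+20+1+8 = 42.
Pick's theorem gives I = A − B/2 + 1 = 1405 − 42/2 + 1 = 1385.

1385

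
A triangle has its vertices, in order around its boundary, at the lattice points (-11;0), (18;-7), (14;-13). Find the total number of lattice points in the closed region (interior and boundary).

By the shoelace formula, twice the signed area is |[(-11)·(-7) − 18·0] + [18·(-13) − 14·(-7)] + [14·0 − (-11)·(-13)]| = 202, so the area is 101.
Summing gcd(|Δx|,|Δy|) over the edges gives the boundary count: gcd(29,7) + gcd(4,6) + gcd(25,13) = 1+2+1 = 4.
Pick's theorem gives I = A − B/2 + 1 = 101 − 4/2 + 1 = 100, so the closed region contains I + B = 100 + 4 = 104 lattice points.

104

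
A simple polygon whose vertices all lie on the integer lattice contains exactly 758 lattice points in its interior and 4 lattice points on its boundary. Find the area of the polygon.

759

Pick's theorem states A = I + B/2 − 1, so A = 758 + 4/2 − 1 = 759.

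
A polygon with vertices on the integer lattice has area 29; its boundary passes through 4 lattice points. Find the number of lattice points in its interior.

28

Pick's theorem A = I + B/2 − 1 rearranges to I = A − B/2 + 1 = 29 − 4/2 + 1 = 28.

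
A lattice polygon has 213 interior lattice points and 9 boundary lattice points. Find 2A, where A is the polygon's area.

Pick's theorem states A = I + B/2 − 1, so A = 213 + 9/2 − 1 = 433/2.
Hence 2A = 433.

433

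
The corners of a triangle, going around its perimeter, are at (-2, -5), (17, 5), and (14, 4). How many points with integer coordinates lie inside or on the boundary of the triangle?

By the shoelace formula, twice the signed area is |[(-2)·5 − 17·(-5)] + [17·4 − 14·5] + [14·(-5) − (-2)·4]| = 11, so the area is 11/2.
Along each edge there are gcd(|Δx|,|Δy|)+1 lattice points, so counting each shared vertex once the boundary has gcd(19,10) + gcd(3,1) + gcd(16,9) = 1+1+1 = 3.
Pick's theorem gives I = A − B/2 + 1 = 11/2 − 3/2 + 1 = 5, so the closed region contains I + B = 5 + 3 = 8 lattice points.

8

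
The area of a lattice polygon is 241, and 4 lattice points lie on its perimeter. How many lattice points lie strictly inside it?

240

Pick's theorem A = I + B/2 − 1 rearranges to I = A − B/2 + 1 = 241 − 4/2 + 1 = 240.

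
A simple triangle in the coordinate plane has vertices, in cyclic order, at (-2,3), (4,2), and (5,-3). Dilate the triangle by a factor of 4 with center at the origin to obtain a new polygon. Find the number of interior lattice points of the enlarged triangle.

227

The shoelace formula gives twice the area as |[(-2)·2 − 4·3] + [4·(-3) − 5·2] + [5·3 − (-2)·(-3)]| = 29, so the area is 29/2.
Along each edge there are gcd(|Δx|,|Δy|)+1 lattice points, so counting each shared vertex once the boundary has gcd(6,1) + gcd(1,5) + gcd(7,6) = 1+1+1 = 3.
Scaling by 4 multiplies the area by 4² = 16 (so the new area is 232) and multiplies the boundary lattice-point count by 4, giving 12.
By Pick's theorem, the interior count of the dilated polygon is 232 − 12/2 + 1 = 227.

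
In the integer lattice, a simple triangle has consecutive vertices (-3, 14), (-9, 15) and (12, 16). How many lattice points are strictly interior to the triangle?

By the shoelace formula, twice the signed area is |[(-3)·15 − (-9)·14] + [(-9)·16 − 12·15] + [12·14 − (-3)·16]| = 27, so the area is 13.5.
Summing gcd(|Δx|,|Δy|) over the edges gives the boundary count: gcd(6,1) + gcd(21,1) + gcd(15,2) = 1+1+1 = 3.
By Pick's theorem A = I + B/2 − 1, so I = 13.5 − 3/2 + 1 = 13.

13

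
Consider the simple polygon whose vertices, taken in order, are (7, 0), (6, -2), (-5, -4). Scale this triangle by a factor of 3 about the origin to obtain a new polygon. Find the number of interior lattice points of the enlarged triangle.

Using the shoelace formula, 2A = |[7·(-2) − 6·0] + [6·(-4) − (-5)·(-2)] + [(-5)·0 − 7·(-4)]| = 20, so the area is 10.
The number of boundary lattice points is Σ gcd(|Δx|,|Δy|) = gcd(1,2) + gcd(11,2) + gcd(12,4) = 1+1+4 = 6.
Scaling by 3 multiplies the area by 3² = 9 (so the new area is 90) and multiplies the boundary lattice-point count by 3, giving 18.
By Pick's theorem, the interior count of the dilated polygon is 90 − 18/2 + 1 = 82.

82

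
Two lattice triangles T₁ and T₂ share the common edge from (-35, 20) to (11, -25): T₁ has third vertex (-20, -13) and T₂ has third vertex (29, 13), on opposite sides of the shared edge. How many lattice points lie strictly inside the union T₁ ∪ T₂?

The union is the simple quadrilateral with vertices (-35, 20), (-20, -13), (11, -25), (29, 13) in order.
By the shoelace formula, twice the signed area is |((-35)·(-13) − (-20)·20) + ((-20)·(-25) − 11·(-13)) + (11·13 − 29·(-25)) + (29·20 − (-35)·13)| = 3401, so the area is 3401/2.
Along each edge there are gcd(|Δx|,|Δy|)+1 lattice points, so counting each shared vertex once the boundary has gcd(15,33) + gcd(31,12) + gcd(18,38) + gcd(64,7) = 3+1+2+1 = 7.
By Pick's theorem I = A − B/2 + 1 = 3401/2 − 7/2 + 1 = 1698.

1698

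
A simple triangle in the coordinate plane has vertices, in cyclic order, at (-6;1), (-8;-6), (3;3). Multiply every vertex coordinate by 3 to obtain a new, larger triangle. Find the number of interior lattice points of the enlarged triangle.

262

The shoelace formula gives twice the area as |[(-6)·(-6) − (-8)·1] + [(-8)·3 − 3·(-6)] + [3·1 − (-6)·3]| = 59, so the area is 59/2.
The number of boundary lattice points is Σ gcd(|Δx|,|Δy|) = gcd(2,7) + gcd(11,9) + gcd(9,2) = 1+1+1 = 3.
Scaling by 3 multiplies the area by 3² = 9 (so the new area is 531/2) and multiplies the boundary lattice-point count by 3, giving 9.
By Pick's theorem, the interior count of the dilated polygon is 531/2 − 9/2 + 1 = 262.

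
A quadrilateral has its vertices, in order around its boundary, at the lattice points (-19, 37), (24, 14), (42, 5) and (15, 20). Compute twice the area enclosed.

78

By the shoelace formula, twice the signed area is |[(-19)·14 − 24·37] + [24·5 − 42·14] + [42·20 − 15·5] + [15·37 − (-19)·20]| = 78, so the area is 39.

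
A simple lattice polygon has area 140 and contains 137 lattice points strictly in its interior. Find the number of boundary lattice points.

8

Pick's theorem gives A = I + B/2 − 1, so B = 2(A − I + 1) = 2(140 − 137 + 1) = 8.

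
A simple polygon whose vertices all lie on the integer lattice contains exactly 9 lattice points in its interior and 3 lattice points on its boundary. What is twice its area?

Pick's theorem states A = I + B/2 − 1, so A = 9 + 3/2 − 1 = 19/2.
Hence 2A = 19.

19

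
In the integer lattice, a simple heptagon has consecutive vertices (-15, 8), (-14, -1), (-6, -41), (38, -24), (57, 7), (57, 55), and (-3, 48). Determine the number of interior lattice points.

The shoelace formula gives twice the area as |((-15)·(-1) − (-14)·8) + ((-14)·(-41) − (-6)·(-1)) + ((-6)·(-24) − 38·(-41)) + (38·7 − 57·(-24)) + (57·55 − 57·7) + (57·48 − (-3)·55) + ((-3)·8 − (-15)·48)| = 10364, so the area is 5182.
Summing gcd(|Δx|,|Δy|) over the edges gives the boundary count: gcd(1,9) + gcd(8,40) + gcd(44,17) + gcd(19,31) + gcd(0,48) + gcd(60,7) + gcd(12,40) = 1+8+1+1+48+1+4 = 64.
By Pick's theorem A = I + B/2 − 1, so I = 5182 − 64/2 + 1 = 5151.

5151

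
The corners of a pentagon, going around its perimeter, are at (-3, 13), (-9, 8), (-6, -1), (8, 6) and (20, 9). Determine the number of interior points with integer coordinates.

The shoelace formula gives twice the area as |[(-3)·8 − (-9)·13] + [(-9)·(-1) − (-6)·8] + [(-6)·6 − 8·(-1)] + [8·9 − 20·6] + [20·13 − (-3)·9]| = 361, so the area is 361/2.
Summing gcd(|Δx|,|Δy|) over the edges gives the boundary count: gcd(6,5) + gcd(3,9) + gcd(14,7) + gcd(12,3) + gcd(23,4) = 1+3+7+3+1 = 15.
By Pick's theorem A = I + B/2 − 1, so I = 361/2 − 15/2 + 1 = 174.

174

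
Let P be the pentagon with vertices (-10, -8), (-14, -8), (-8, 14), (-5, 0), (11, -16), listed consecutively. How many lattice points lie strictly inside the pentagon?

184

The shoelace formula gives twice the area as |[(-10)·(-8) − (-14)·(-8)] + [(-14)·14 − (-8)·(-8)] + [(-8)·0 − (-5)·14] + [(-5)·(-16) − 11·0] + [11·(-8) − (-10)·(-16)]| = 390, so the area is 195.
The number of boundary lattice points is Σ gcd(|Δx|,|Δy|) = gcd(4,0) + gcd(6,22) + gcd(3,14) + gcd(16,16) + gcd(21,8) = 4+2+1+16+1 = 24.
By Pick's theorem A = I + B/2 − 1, so I = 195 − 24/2 + 1 = 184.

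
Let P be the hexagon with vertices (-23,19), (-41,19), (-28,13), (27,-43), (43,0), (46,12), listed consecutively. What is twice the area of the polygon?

The shoelace formula gives twice the area as |((-23)·19 − (-41)·19) + ((-41)·13 − (-28)·19) + ((-28)·(-43) − 27·13) + (27·0 − 43·(-43)) + (43·12 − 46·0) + (46·19 − (-23)·12)| = 4709, so the area is 2354.5.

4709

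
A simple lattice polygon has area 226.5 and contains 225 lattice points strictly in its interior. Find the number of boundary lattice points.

5

Pick's theorem gives A = I + B/2 − 1, so B = 2(A − I + 1) = 2(226.5 − 225 + 1) = 5.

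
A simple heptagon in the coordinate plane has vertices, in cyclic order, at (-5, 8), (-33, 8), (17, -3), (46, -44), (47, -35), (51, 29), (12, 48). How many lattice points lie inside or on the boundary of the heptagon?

2829

Using the shoelace formula, 2A = |((-5)·8 − (-33)·8) + ((-33)·(-3) − 17·8) + (17·(-44) − 46·(-3)) + (46·(-35) − 47·(-44)) + (47·29 − 51·(-35)) + (51·48 − 12·29) + (12·8 − (-5)·48)| = 5619, so the area is 2809.5.
Summing gcd(|Δx|,|Δy|) over the edges gives the boundary count: gcd(28,0) + gcd(50,11) + gcd(29,41) + gcd(1,9) + gcd(4,64) + gcd(39,19) + gcd(17,40) = 28+1+1+1+4+1+1 = 37.
Pick's theorem gives I = A − B/2 + 1 = 2809.5 − 37/2 + 1 = 2792, so the closed region contains I + B = 2792 + 37 = 2829 lattice points.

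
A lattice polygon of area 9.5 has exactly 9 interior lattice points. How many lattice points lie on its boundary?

3

Pick's theorem gives A = I + B/2 − 1, so B = 2(A − I + 1) = 2(9.5 − 9 + 1) = 3.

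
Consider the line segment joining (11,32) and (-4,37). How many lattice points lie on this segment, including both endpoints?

The number of lattice points on a segment between lattice points is gcd(|Δx|,|Δy|) + 1 = gcd(15,5) + 1 = 5 + 1 = 6.

6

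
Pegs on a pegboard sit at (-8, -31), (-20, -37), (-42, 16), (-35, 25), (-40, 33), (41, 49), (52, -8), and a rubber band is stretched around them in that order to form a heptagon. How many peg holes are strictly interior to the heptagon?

Using the shoelace formula, 2A = |[(-8)·(-37) − (-20)·(-31)] + [(-20)·16 − (-42)·(-37)] + [(-42)·25 − (-35)·16] + [(-35)·33 − (-40)·25] + [(-40)·49 − 41·33] + [41·(-8) − 52·49] + [52·(-31) − (-8)·(-8)]| = 10708, so the area is 5354.
Summing gcd(|Δx|,|Δy|) over the edges gives the boundary count: gcd(12,6) + gcd(22,53) + gcd(7,9) + gcd(5,8) + gcd(81,16) + gcd(11,57) + gcd(60,23) = 6+1+1+1+1+1+1 = 12.
Pick's theorem gives I = A − B/2 + 1 = 5354 − 12/2 + 1 = 5349.

5349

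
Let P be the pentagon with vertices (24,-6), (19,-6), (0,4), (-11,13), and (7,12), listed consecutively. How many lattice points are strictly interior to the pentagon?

228

By the shoelace formula, twice the signed area is |[24·(-6) − 19·(-6)] + [19·4 − 0·(-6)] + [0·13 − (-11)·4] + [(-11)·12 − 7·13] + [7·(-6) − 24·12]| = 463, so the area is 463/2.
Summing gcd(|Δx|,|Δy|) over the edges gives the boundary count: gcd(5,0) + gcd(19,10) + gcd(11,9) + gcd(18,1) + gcd(17,18) = 5+1+1+1+1 = 9.
Pick's theorem gives I = A − B/2 + 1 = 463/2 − 9/2 + 1 = 228.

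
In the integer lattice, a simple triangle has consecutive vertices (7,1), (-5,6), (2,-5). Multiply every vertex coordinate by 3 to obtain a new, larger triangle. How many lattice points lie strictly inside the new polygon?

433

The shoelace formula gives twice the area as |[7·6 − (-5)·1] + [(-5)·(-5) − 2·6] + [2·1 − 7·(-5)]| = 97, so the area is 97/2.
Summing gcd(|Δx|,|Δy|) over the edges gives the boundary count: gcd(12,5) + gcd(7,11) + gcd(5,6) = 1+1+1 = 3.
Scaling by 3 multiplies the area by 3² = 9 (so the new area is 436.5) and multiplies the boundary lattice-point count by 3, giving 9.
By Pick's theorem, the interior count of the dilated polygon is 436.5 − 9/2 + 1 = 433.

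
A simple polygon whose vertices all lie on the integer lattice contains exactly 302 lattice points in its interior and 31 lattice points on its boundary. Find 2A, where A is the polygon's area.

Pick's theorem states A = I + B/2 − 1, so A = 302 + 31/2 − 1 = 633/2.
Hence 2A = 633.

633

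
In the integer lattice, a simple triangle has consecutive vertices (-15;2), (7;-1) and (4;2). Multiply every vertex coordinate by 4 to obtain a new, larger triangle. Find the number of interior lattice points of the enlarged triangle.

411

By the shoelace formula, twice the signed area is |[(-15)·(-1) − 7·2] + [7·2 − 4·(-1)] + [4·2 − (-15)·2]| = 57, so the area is 28.5.
Summing gcd(|Δx|,|Δy|) over the edges gives the boundary count: gcd(22,3) + gcd(3,3) + gcd(19,0) = 1+3+19 = 23.
Scaling by 4 multiplies the area by 4² = 16 (so the new area is 456) and multiplies the boundary lattice-point count by 4, giving 92.
By Pick's theorem, the interior count of the dilated polygon is 456 − 92/2 + 1 = 411.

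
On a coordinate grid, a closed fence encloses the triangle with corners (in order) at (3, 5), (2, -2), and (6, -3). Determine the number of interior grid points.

14

Using the shoelace formula, 2A = |(3·(-2) − 2·5) + (2·(-3) − 6·(-2)) + (6·5 − 3·(-3))| = 29, so the area is 29/2.
Summing gcd(|Δx|,|Δy|) over the edges gives the boundary count: gcd(1,7) + gcd(4,1) + gcd(3,8) = 1+1+1 = 3.
By Pick's theorem A = I + B/2 − 1, so I = 29/2 − 3/2 + 1 = 14.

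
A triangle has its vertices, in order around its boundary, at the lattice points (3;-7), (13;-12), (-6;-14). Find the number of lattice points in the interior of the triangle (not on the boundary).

55

By the shoelace formula, twice the signed area is |(3·(-12) − 13·(-7)) + (13·(-14) − (-6)·(-12)) + ((-6)·(-7) − 3·(-14))| = 115, so the area is 57.5.
Summing gcd(|Δx|,|Δy|) over the edges gives the boundary count: gcd(10,5) + gcd(19,2) + gcd(9,7) = 5+1+1 = 7.
Pick's theorem gives I = A − B/2 + 1 = 57.5 − 7/2 + 1 = 55.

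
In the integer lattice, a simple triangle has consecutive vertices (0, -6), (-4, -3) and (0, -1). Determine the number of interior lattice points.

7

The shoelace formula gives twice the area as |[0·(-3) − (-4)·(-6)] + [(-4)·(-1) − 0·(-3)] + [0·(-6) − 0·(-1)]| = 20, so the area is 10.
Along each edge there are gcd(|Δx|,|Δy|)+1 lattice points, so counting each shared vertex once the boundary has gcd(4,3) + gcd(4,2) + gcd(0,5) = 1+2+5 = 8.
By Pick's theorem A = I + B/2 − 1, so I = 10 − 8/2 + 1 = 7.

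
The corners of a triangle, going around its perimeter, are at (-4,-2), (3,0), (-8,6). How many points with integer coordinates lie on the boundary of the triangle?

6

The number of boundary lattice points is Σ gcd(|Δx|,|Δy|) = gcd(7,2) + gcd(11,6) + gcd(4,8) = 1+1+4 = 6.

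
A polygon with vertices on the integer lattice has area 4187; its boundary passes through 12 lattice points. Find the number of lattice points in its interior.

Pick's theorem A = I + B/2 − 1 rearranges to I = A − B/2 + 1 = 4187 − 12/2 + 1 = 4182.

4182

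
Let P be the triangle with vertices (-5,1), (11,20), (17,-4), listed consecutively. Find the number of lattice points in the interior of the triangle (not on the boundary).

246

The shoelace formula gives twice the area as |[(-5)·20 − 11·1] + [11·(-4) − 17·20] + [17·1 − (-5)·(-4)]| = 498, so the area is 249.
The number of boundary lattice points is Σ gcd(|Δx|,|Δy|) = gcd(16,19) + gcd(6,24) + gcd(22,5) = 1+6+1 = 8.
Pick's theorem gives I = A − B/2 + 1 = 249 − 8/2 + 1 = 246.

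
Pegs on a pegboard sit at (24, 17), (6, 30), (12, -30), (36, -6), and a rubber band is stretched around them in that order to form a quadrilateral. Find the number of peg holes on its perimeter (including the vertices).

32

The number of boundary lattice points is Σ gcd(|Δx|,|Δy|) = gcd(18,13) + gcd(6,60) + gcd(24,24) + gcd(12,23) = 1+6+24+1 = 32.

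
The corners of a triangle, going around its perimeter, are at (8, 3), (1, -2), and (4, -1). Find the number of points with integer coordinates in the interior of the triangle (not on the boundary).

2

Using the shoelace formula, 2A = |[8·(-2) − 1·3] + [1·(-1) − 4·(-2)] + [4·3 − 8·(-1)]| = 8, so the area is 4.
Along each edge there are gcd(|Δx|,|Δy|)+1 lattice points, so counting each shared vertex once the boundary has gcd(7,5) + gcd(3,1) + gcd(4,4) = 1+1+4 = 6.
By Pick's theorem A = I + B/2 − 1, so I = 4 − 6/2 + 1 = 2.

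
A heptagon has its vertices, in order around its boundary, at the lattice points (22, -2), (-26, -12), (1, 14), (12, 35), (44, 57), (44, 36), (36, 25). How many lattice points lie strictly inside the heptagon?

Using the shoelace formula, 2A = |(22·(-12) − (-26)·(-2)) + ((-26)·14 − 1·(-12)) + (1·35 − 12·14) + (12·57 − 44·35) + (44·36 − 44·57) + (44·25 − 36·36) + (36·(-2) − 22·25)| = 3399, so the area is 3399/2.
Along each edge there are gcd(|Δx|,|Δy|)+1 lattice points, so counting each shared vertex once the boundary has gcd(48,10) + gcd(27,26) + gcd(11,21) + gcd(32,22) + gcd(0,21) + gcd(8,11) + gcd(14,27) = 2+1+1+2+21+1+1 = 29.
Pick's theorem gives I = A − B/2 + 1 = 3399/2 − 29/2 + 1 = 1686.

1686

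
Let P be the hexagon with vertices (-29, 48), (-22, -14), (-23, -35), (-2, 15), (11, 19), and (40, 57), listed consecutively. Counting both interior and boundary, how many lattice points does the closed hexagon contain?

The shoelace formula gives twice the area as |((-29)·(-14) − (-22)·48) + ((-22)·(-35) − (-23)·(-14)) + ((-23)·15 − (-2)·(-35)) + ((-2)·19 − 11·15) + (11·57 − 40·19) + (40·48 − (-29)·57)| = 4732, so the area is 2366.
Summing gcd(|Δx|,|Δy|) over the edges gives the boundary count: gcd(7,62) + gcd(1,21) + gcd(21,50) + gcd(13,4) + gcd(29,38) + gcd(69,9) = 1+1+1+1+1+3 = 8.
Pick's theorem gives I = A − B/2 + 1 = 2366 − 8/2 + 1 = 2363, so the closed region contains I + B = 2363 + 8 = 2371 lattice points.

2371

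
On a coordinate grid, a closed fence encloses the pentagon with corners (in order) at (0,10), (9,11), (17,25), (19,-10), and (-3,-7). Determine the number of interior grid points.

By the shoelace formula, twice the signed area is |[0·11 − 9·10] + [9·25 − 17·11] + [17·(-10) − 19·25] + [19·(-7) − (-3)·(-10)] + [(-3)·10 − 0·(-7)]| = 890, so the area is 445.
Summing gcd(|Δx|,|Δy|) over the edges gives the boundary count: gcd(9,1) + gcd(8,14) + gcd(2,35) + gcd(22,3) + gcd(3,17) = 1+2+1+1+1 = 6.
By Pick's theorem A = I + B/2 − 1, so I = 445 − 6/2 + 1 = 443.

443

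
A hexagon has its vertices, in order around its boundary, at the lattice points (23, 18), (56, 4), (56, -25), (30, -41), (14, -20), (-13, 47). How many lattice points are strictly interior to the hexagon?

The shoelace formula gives twice the area as |(23·4 − 56·18) + (56·(-25) − 56·4) + (56·(-41) − 30·(-25)) + (30·(-20) − 14·(-41)) + (14·47 − (-13)·(-20)) + ((-13)·18 − 23·47)| = 5029, so the area is 5029/2.
Summing gcd(|Δx|,|Δy|) over the edges gives the boundary count: gcd(33,14) + gcd(0,29) + gcd(26,16) + gcd(16,21) + gcd(27,67) + gcd(36,29) = 1+29+2+1+1+1 = 35.
By Pick's theorem A = I + B/2 − 1, so I = 5029/2 − 35/2 + 1 = 2498.

2498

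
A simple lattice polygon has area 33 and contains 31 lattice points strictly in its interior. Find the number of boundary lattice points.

6

Pick's theorem gives A = I + B/2 − 1, so B = 2(A − I + 1) = 2(33 − 31 + 1) = 6.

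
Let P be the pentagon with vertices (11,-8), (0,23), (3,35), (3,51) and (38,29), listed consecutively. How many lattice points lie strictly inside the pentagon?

By the shoelace formula, twice the signed area is |[11·23 − 0·(-8)] + [0·35 − 3·23] + [3·51 − 3·35] + [3·29 − 38·51] + [38·(-8) − 11·29]| = 2242, so the area is 1121.
Along each edge there are gcd(|Δx|,|Δy|)+1 lattice points, so counting each shared vertex once the boundary has gcd(11,31) + gcd(3,12) + gcd(0,16) + gcd(35,22) + gcd(27,37) = 1+3+16+1+1 = 22.
By Pick's theorem A = I + B/2 − 1, so I = 1121 − 22/2 + 1 = 1111.

1111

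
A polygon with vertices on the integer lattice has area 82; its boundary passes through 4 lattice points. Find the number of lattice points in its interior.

Pick's theorem A = I + B/2 − 1 rearranges to I = A − B/2 + 1 = 82 − 4/2 + 1 = 81.

81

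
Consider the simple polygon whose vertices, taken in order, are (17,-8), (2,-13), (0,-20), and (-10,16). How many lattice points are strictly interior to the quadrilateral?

Using the shoelace formula, 2A = |[17·(-13) − 2·(-8)] + [2·(-20) − 0·(-13)] + [0·16 − (-10)·(-20)] + [(-10)·(-8) − 17·16]| = 637, so the area is 318.5.
Summing gcd(|Δx|,|Δy|) over the edges gives the boundary count: gcd(15,5) + gcd(2,7) + gcd(10,36) + gcd(27,24) = 5+1+2+3 = 11.
By Pick's theorem A = I + B/2 − 1, so I = 318.5 − 11/2 + 1 = 314.

314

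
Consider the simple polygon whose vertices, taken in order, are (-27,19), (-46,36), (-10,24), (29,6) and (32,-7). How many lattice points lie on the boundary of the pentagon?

18

Summing gcd(|Δx|,|Δy|) over the edges gives the boundary count: gcd(19,17) + gcd(36,12) + gcd(39,18) + gcd(3,13) + gcd(59,26) = 1+12+3+1+1 = 18.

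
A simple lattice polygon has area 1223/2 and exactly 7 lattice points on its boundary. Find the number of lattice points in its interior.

From Pick's theorem, I = A − B/2 + 1 = 1223/2 − 7/2 + 1 = 609.

609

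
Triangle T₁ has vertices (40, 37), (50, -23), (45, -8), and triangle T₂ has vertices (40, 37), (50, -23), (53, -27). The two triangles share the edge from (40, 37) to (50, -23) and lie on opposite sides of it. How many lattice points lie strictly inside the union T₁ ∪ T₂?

The union is the simple quadrilateral with vertices (40, 37), (45, -8), (50, -23), (53, -27) in order.
Using the shoelace formula, 2A = |[40·(-8) − 45·37] + [45·(-23) − 50·(-8)] + [50·(-27) − 53·(-23)] + [53·37 − 40·(-27)]| = 290, so the area is 145.
The number of boundary lattice points is Σ gcd(|Δx|,|Δy|) = gcd(5,45) + gcd(5,15) + gcd(3,4) + gcd(13,64) = 5+5+1+1 = 12.
By Pick's theorem I = A − B/2 + 1 = 145 − 12/2 + 1 = 140.

140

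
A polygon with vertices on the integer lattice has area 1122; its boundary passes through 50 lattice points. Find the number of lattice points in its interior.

Pick's theorem A = I + B/2 − 1 rearranges to I = A − B/2 + 1 = 1122 − 50/2 + 1 = 1098.

1098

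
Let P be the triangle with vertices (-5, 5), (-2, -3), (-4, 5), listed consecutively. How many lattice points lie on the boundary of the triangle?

Along each edge there are gcd(|Δx|,|Δy|)+1 lattice points, so counting each shared vertex once the boundary has gcd(3,8) + gcd(2,8) + gcd(1,0) = 1+2+1 = 4.

4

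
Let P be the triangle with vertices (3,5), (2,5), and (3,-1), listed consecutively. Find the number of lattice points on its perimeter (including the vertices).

Along each edge there are gcd(|Δx|,|Δy|)+1 lattice points, so counting each shared vertex once the boundary has gcd(1,0) + gcd(1,6) + gcd(0,6) = 1+1+6 = 8.

8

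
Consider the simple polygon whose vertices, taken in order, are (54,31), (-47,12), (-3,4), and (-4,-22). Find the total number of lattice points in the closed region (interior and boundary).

By the shoelace formula, twice the signed area is |[54·12 − (-47)·31] + [(-47)·4 − (-3)·12] + [(-3)·(-22) − (-4)·4] + [(-4)·31 − 54·(-22)]| = 3099, so the area is 3099/2.
The number of boundary lattice points is Σ gcd(|Δx|,|Δy|) = gcd(101,19) + gcd(44,8) + gcd(1,26) + gcd(58,53) = 1+4+1+1 = 7.
Pick's theorem gives I = A − B/2 + 1 = 3099/2 − 7/2 + 1 = 1547, so the closed region contains I + B = 1547 + 7 = 1554 lattice points.

1554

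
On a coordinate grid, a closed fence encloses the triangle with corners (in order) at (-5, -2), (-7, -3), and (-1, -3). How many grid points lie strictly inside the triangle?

By the shoelace formula, twice the signed area is |[(-5)·(-3) − (-7)·(-2)] + [(-7)·(-3) − (-1)·(-3)] + [(-1)·(-2) − (-5)·(-3)]| = 6, so the area is 3.
Summing gcd(|Δx|,|Δy|) over the edges gives the boundary count: gcd(2,1) + gcd(6,0) + gcd(4,1) = 1+6+1 = 8.
Pick's theorem gives I = A − B/2 + 1 = 3 − 8/2 + 1 = 0.

0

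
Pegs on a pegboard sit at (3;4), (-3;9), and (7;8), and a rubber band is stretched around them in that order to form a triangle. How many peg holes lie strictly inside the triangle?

Using the shoelace formula, 2A = |(3·9 − (-3)·4) + ((-3)·8 − 7·9) + (7·4 − 3·8)| = 44, so the area is 22.
Along each edge there are gcd(|Δx|,|Δy|)+1 lattice points, so counting each shared vertex once the boundary has gcd(6,5) + gcd(10,1) + gcd(4,4) = 1+1+4 = 6.
By Pick's theorem A = I + B/2 − 1, so I = 22 − 6/2 + 1 = 20.

20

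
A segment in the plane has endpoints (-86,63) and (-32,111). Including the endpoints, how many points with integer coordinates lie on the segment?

7

The number of lattice points on a segment between lattice points is gcd(|Δx|,|Δy|) + 1 = gcd(54,48) + 1 = 6 + 1 = 7.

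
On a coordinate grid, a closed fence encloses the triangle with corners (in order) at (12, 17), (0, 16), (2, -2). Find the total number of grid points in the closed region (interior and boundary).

By the shoelace formula, twice the signed area is |(12·16 − 0·17) + (0·(-2) − 2·16) + (2·17 − 12·(-2))| = 218, so the area is 109.
The number of boundary lattice points is Σ gcd(|Δx|,|Δy|) = gcd(12,1) + gcd(2,18) + gcd(10,19) = 1+2+1 = 4.
Pick's theorem gives I = A − B/2 + 1 = 109 − 4/2 + 1 = 108, so the closed region contains I + B = 108 + 4 = 112 lattice points.

112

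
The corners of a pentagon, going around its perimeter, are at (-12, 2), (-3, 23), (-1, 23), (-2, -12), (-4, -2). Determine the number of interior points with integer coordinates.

162

The shoelace formula gives twice the area as |[(-12)·23 − (-3)·2] + [(-3)·23 − (-1)·23] + [(-1)·(-12) − (-2)·23] + [(-2)·(-2) − (-4)·(-12)] + [(-4)·2 − (-12)·(-2)]| = 334, so the area is 167.
Summing gcd(|Δx|,|Δy|) over the edges gives the boundary count: gcd(9,21) + gcd(2,0) + gcd(1,35) + gcd(2,10) + gcd(8,4) = 3+2+1+2+4 = 12.
By Pick's theorem A = I + B/2 − 1, so I = 167 − 12/2 + 1 = 162.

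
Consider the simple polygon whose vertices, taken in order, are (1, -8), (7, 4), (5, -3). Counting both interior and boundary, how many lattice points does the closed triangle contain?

By the shoelace formula, twice the signed area is |[1·4 − 7·(-8)] + [7·(-3) − 5·4] + [5·(-8) − 1·(-3)]| = 18, so the area is 9.
The number of boundary lattice points is Σ gcd(|Δx|,|Δy|) = gcd(6,12) + gcd(2,7) + gcd(4,5) = 6+1+1 = 8.
Pick's theorem gives I = A − B/2 + 1 = 9 − 8/2 + 1 = 6, so the closed region contains I + B = 6 + 8 = 14 lattice points.

14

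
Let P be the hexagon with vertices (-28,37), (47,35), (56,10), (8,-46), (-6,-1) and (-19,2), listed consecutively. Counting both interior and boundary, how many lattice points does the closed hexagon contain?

3921

Using the shoelace formula, 2A = |[(-28)·35 − 47·37] + [47·10 − 56·35] + [56·(-46) − 8·10] + [8·(-1) − (-6)·(-46)] + [(-6)·2 − (-19)·(-1)] + [(-19)·37 − (-28)·2]| = 7827, so the area is 3913.5.
Summing gcd(|Δx|,|Δy|) over the edges gives the boundary count: gcd(75,2) + gcd(9,25) + gcd(48,56) + gcd(14,45) + gcd(13,3) + gcd(9,35) = 1+1+8+1+1+1 = 13.
Pick's theorem gives I = A − B/2 + 1 = 3913.5 − 13/2 + 1 = 3908, so the closed region contains I + B = 3908 + 13 = 3921 lattice points.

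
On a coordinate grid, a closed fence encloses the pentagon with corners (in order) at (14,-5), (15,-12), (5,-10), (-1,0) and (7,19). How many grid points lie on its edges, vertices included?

Summing gcd(|Δx|,|Δy|) over the edges gives the boundary count: gcd(1,7) + gcd(10,2) + gcd(6,10) + gcd(8,19) + gcd(7,24) = 1+2+2+1+1 = 7.

7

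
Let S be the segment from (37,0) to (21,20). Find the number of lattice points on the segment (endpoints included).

5

The number of lattice points on a segment between lattice points is gcd(|Δx|,|Δy|) + 1 = gcd(16,20) + 1 = 4 + 1 = 5.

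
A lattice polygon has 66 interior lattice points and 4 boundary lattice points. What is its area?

67

By Pick's theorem, A = I + B/2 − 1 = 66 + 4/2 − 1 = 67.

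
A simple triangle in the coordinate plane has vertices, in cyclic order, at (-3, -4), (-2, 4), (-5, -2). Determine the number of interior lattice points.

7

The shoelace formula gives twice the area as |((-3)·4 − (-2)·(-4)) + ((-2)·(-2) − (-5)·4) + ((-5)·(-4) − (-3)·(-2))| = 18, so the area is 9.
The number of boundary lattice points is Σ gcd(|Δx|,|Δy|) = gcd(1,8) + gcd(3,6) + gcd(2,2) = 1+3+2 = 6.
By Pick's theorem A = I + B/2 − 1, so I = 9 − 6/2 + 1 = 7.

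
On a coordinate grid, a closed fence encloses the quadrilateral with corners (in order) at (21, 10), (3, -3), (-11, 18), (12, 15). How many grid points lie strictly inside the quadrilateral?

320

By the shoelace formula, twice the signed area is |(21·(-3) − 3·10) + (3·18 − (-11)·(-3)) + ((-11)·15 − 12·18) + (12·10 − 21·15)| = 648, so the area is 324.
Summing gcd(|Δx|,|Δy|) over the edges gives the boundary count: gcd(18,13) + gcd(14,21) + gcd(23,3) + gcd(9,5) = 1+7+1+1 = 10.
Pick's theorem gives I = A − B/2 + 1 = 324 − 10/2 + 1 = 320.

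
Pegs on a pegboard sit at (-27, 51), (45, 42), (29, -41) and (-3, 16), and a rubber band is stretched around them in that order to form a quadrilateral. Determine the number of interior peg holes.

Using the shoelace formula, 2A = |((-27)·42 − 45·51) + (45·(-41) − 29·42) + (29·16 − (-3)·(-41)) + ((-3)·51 − (-27)·16)| = 5872, so the area is 2936.
Along each edge there are gcd(|Δx|,|Δy|)+1 lattice points, so counting each shared vertex once the boundary has gcd(72,9) + gcd(16,83) + gcd(32,57) + gcd(24,35) = 9+1+1+1 = 12.
By Pick's theorem A = I + B/2 − 1, so I = 2936 − 12/2 + 1 = 2931.

2931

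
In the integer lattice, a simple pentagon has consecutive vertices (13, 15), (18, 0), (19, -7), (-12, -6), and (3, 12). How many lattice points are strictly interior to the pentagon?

411

The shoelace formula gives twice the area as |[13·0 − 18·15] + [18·(-7) − 19·0] + [19·(-6) − (-12)·(-7)] + [(-12)·12 − 3·(-6)] + [3·15 − 13·12]| = 831, so the area is 831/2.
The number of boundary lattice points is Σ gcd(|Δx|,|Δy|) = gcd(5,15) + gcd(1,7) + gcd(31,1) + gcd(15,18) + gcd(10,3) = 5+1+1+3+1 = 11.
Pick's theorem gives I = A − B/2 + 1 = 831/2 − 11/2 + 1 = 411.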